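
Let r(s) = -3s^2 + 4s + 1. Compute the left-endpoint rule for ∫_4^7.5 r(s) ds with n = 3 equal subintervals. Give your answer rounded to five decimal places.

-213.98611

Δs = (7.5 − 4)/3 = 7/6.
Left endpoints: 4, 31/6, 19/3.
r(4) = -31, r(31/6) = -701/12, r(19/3) = -94.
Sum = Δs · [r(4) + r(31/6) + r(19/3)].
Sum ≈ -213.98611.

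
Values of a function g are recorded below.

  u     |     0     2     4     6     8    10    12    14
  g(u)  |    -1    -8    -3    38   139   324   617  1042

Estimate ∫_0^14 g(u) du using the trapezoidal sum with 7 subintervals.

Δu = 2.
T_7 = (2/2)·[(-1) + 2·(-8) + 2·(-3) + 2·38 + 2·139 + 2·324 + 2·617 + 1042] = 3255.

3255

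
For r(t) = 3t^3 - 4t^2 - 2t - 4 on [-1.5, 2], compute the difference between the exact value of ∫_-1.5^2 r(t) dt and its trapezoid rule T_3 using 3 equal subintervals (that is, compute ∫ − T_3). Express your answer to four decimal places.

1.3895

Exact integral: ∫_-1.5^2 r(t) dt ≈ -22.713542.
T_3 ≈ -24.103009.
Error ≈ -22.713542 − (-24.103009) ≈ 1.3895.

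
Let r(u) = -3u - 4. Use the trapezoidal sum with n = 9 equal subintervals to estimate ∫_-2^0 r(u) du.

-2

Δu = (0 − (-2))/9 = 2/9.
r(-2) = 2, r(-16/9) = 4/3, r(-14/9) = 2/3, r(-4/3) = 0, r(-10/9) = -2/3, r(-8/9) = -4/3, r(-2/3) = -2, r(-4/9) = -8/3, r(-2/9) = -10/3, r(0) = -4.
T_9 = (Δu/2)·[r(u_0) + 2r(u_1) + ... + 2r(u_{8}) + r(u_9)].
Sum = -2.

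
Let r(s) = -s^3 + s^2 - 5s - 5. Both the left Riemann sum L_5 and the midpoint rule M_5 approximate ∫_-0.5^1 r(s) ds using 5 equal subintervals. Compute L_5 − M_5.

1.1896875

L_5 = -8.0475.
M_5 = -9.2371875.
L_5 − M_5 = 1.1896875.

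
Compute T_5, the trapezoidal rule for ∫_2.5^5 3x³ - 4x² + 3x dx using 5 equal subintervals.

Δx = (5 − 2.5)/5 = 0.5.
f(2.5) = 29.375, f(3) = 54, f(3.5) = 90.125, f(4) = 140, f(4.5) = 205.875, f(5) = 290.
T_5 = (Δx/2)·[f(x_0) + 2f(x_1) + ... + 2f(x_{4}) + f(x_5)].
Sum = 324.84375.

324.84375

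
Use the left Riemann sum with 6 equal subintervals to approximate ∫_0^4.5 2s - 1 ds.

12.375

Δs = (4.5 − 0)/6 = 0.75.
Left endpoints: 0, 0.75, 1.5, 2.25, 3, 3.75.
f(0) = -1, f(0.75) = 0.5, f(1.5) = 2, f(2.25) = 3.5, f(3) = 5, f(3.75) = 6.5.
Sum = Δs · [f(0) + f(0.75) + f(1.5) + ...].
Sum = 12.375.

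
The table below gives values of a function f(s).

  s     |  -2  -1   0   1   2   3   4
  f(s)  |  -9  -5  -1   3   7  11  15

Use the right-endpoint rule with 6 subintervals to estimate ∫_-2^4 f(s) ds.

Δs = 1.
Sum = 1·[(-5) + (-1) + 3 + 7 + 11 + 15] = 30.

30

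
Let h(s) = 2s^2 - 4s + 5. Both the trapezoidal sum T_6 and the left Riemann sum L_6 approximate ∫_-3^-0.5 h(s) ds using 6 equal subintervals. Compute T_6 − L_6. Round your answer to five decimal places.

T_6 ≈ 48.0613426.
L_6 ≈ 53.7905093.
T_6 − L_6 ≈ -5.72917.

-5.72917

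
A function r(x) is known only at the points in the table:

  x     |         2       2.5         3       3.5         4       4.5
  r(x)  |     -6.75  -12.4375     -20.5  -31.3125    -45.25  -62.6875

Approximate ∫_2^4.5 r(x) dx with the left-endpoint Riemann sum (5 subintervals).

-58.125

Δx = 0.5.
Sum = 0.5·[(-6.75) + (-12.4375) + (-20.5) + (-31.3125) + (-45.25)] = -58.125.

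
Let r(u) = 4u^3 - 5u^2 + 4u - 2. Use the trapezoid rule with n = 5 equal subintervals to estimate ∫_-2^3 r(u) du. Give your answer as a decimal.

Δu = (3 − (-2))/5 = 1.
r(-2) = -62, r(-1) = -15, r(0) = -2, r(1) = 1, r(2) = 18, r(3) = 73.
T_5 = (Δu/2)·[r(u_0) + 2r(u_1) + ... + 2r(u_{4}) + r(u_5)].
Sum = 7.5.

7.5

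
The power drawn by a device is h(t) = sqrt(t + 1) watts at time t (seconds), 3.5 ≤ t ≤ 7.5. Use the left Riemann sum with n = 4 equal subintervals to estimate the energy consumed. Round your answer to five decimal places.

Δt = (7.5 − 3.5)/4 = 1.
Left endpoints: 3.5, 4.5, 5.5, 6.5.
h(3.5) ≈ 2.12132, h(4.5) ≈ 2.34521, h(5.5) ≈ 2.54951, h(6.5) ≈ 2.73861.
Sum = Δt · [h(3.5) + h(4.5) + h(5.5) + h(6.5)].
Sum ≈ 9.75465.

9.75465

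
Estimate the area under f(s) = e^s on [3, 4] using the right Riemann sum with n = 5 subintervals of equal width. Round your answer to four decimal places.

Δs = (4 − 3)/5 = 0.2.
Right endpoints: 3.2, 3.4, 3.6, 3.8, 4.
f(3.2) ≈ 24.5325, f(3.4) ≈ 29.9641, f(3.6) ≈ 36.5982, f(3.8) ≈ 44.7012, f(4) ≈ 54.5982.
Sum = Δs · [f(3.2) + f(3.4) + f(3.6) + f(3.8) + f(4)].
Sum ≈ 38.0788.

38.0788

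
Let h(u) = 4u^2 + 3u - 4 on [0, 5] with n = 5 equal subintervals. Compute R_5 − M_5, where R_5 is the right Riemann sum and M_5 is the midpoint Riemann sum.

62.5

R_5 = 245.
M_5 = 182.5.
R_5 − M_5 = 62.5.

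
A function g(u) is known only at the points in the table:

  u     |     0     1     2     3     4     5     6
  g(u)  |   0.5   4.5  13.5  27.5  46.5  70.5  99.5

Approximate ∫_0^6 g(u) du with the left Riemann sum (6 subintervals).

163

Δu = 1.
Sum = 1·[0.5 + 4.5 + 13.5 + 27.5 + 46.5 + 70.5] = 163.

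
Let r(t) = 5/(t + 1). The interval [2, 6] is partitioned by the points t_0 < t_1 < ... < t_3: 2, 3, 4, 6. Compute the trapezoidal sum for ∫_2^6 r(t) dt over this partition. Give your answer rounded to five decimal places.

4.29762

Subinterval widths: 1, 1, 2.
r(2) = 5/3, r(3) = 1.25, r(4) = 1, r(6) = 5/7.
On each subinterval the trapezoid contributes (Δt_i/2)·[r(t_{i-1}) + r(t_i)].
Sum ≈ 4.29762.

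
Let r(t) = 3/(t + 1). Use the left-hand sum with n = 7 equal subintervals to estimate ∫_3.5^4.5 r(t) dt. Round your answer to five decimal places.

Δt = (4.5 − 3.5)/7 = 1/7.
Left endpoints: 3.5, 51/14, 53/14, 55/14, 57/14, 59/14, 61/14.
r(3.5) = 2/3, r(51/14) = 42/65, r(53/14) = 42/67, r(55/14) = 14/23, r(57/14) = 42/71, r(59/14) = 42/73, r(61/14) = 0.56.
Sum = Δt · [r(3.5) + r(51/14) + r(53/14) + ...].
Sum ≈ 0.61075.

0.61075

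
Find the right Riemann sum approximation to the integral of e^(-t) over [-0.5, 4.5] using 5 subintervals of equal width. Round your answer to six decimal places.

0.953052

Δt = (4.5 − (-0.5))/5 = 1.
Right endpoints: 0.5, 1.5, 2.5, 3.5, 4.5.
f(0.5) ≈ 0.606531, f(1.5) ≈ 0.223130, f(2.5) ≈ 0.082085, f(3.5) ≈ 0.030197, f(4.5) ≈ 0.011109.
Sum = Δt · [f(0.5) + f(1.5) + f(2.5) + f(3.5) + f(4.5)].
Sum ≈ 0.953052.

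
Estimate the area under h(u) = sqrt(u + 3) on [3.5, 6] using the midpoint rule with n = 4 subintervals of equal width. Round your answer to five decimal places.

6.95260

Δu = (6 − 3.5)/4 = 0.625.
Midpoints: 3.8125, 4.4375, 5.0625, 5.6875.
h(3.8125) ≈ 2.61008, h(4.4375) ≈ 2.72718, h(5.0625) ≈ 2.83945, h(5.6875) ≈ 2.94746.
Sum = Δu · [h(3.8125) + h(4.4375) + h(5.0625) + h(5.6875)].
Sum ≈ 6.95260.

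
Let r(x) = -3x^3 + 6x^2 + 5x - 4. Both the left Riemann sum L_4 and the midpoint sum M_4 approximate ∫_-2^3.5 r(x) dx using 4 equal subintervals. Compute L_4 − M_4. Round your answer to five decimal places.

50.04248

L_4 ≈ 50.5205078.
M_4 ≈ 0.4780273.
L_4 − M_4 ≈ 50.04248.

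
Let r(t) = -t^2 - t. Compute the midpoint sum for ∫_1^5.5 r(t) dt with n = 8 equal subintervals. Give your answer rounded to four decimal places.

Δt = (5.5 − 1)/8 = 0.5625.
Midpoints: 1.28125, 1.84375, 2.40625, 2.96875, 3.53125, 4.09375, 4.65625, 5.21875.
r(1.28125) = -2993/1024, r(1.84375) = -5369/1024, r(2.40625) = -8393/1024, r(2.96875) = -12065/1024, r(3.53125) = -16385/1024, r(4.09375) = -21353/1024, r(4.65625) = -26969/1024, r(5.21875) = -33233/1024.
Sum = Δt · [r(1.28125) + r(1.84375) + r(2.40625) + ...].
Sum ≈ -69.6313.

-69.6313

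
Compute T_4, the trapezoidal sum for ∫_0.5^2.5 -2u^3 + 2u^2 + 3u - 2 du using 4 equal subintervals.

-4.75

Δu = (2.5 − 0.5)/4 = 0.5.
f(0.5) = -0.25, f(1) = 1, f(1.5) = 0.25, f(2) = -4, f(2.5) = -13.25.
T_4 = (Δu/2)·[f(u_0) + 2f(u_1) + 2f(u_2) + 2f(u_3) + f(u_4)].
Sum = -4.75.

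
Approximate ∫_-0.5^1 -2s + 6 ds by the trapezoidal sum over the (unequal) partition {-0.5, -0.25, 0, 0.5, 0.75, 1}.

8.25

Subinterval widths: 0.25, 0.25, 0.5, 0.25, 0.25.
f(-0.5) = 7, f(-0.25) = 6.5, f(0) = 6, f(0.5) = 5, f(0.75) = 4.5, f(1) = 4.
On each subinterval the trapezoid contributes (Δs_i/2)·[f(s_{i-1}) + f(s_i)].
Sum = 8.25.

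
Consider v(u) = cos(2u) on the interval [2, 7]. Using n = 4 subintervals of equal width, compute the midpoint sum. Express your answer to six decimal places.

1.150842

Δu = (7 − 2)/4 = 1.25.
Midpoints: 2.625, 3.875, 5.125, 6.375.
v(2.625) ≈ 0.512085, v(3.875) ≈ 0.103794, v(5.125) ≈ -0.678394, v(6.375) ≈ 0.983187.
Sum = Δu · [v(2.625) + v(3.875) + v(5.125) + v(6.375)].
Sum ≈ 1.150842.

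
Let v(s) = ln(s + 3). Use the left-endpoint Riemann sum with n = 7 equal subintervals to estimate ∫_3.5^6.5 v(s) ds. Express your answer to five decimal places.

Δs = (6.5 − 3.5)/7 = 3/7.
Left endpoints: 3.5, 55/14, 61/14, 67/14, 73/14, 79/14, 85/14.
v(3.5) ≈ 1.87180, v(55/14) ≈ 1.93565, v(61/14) ≈ 1.99567, v(67/14) ≈ 2.05229, v(73/14) ≈ 2.10587, v(79/14) ≈ 2.15673, v(85/14) ≈ 2.20513.
Sum = Δs · [v(3.5) + v(55/14) + v(61/14) + ...].
Sum ≈ 6.13850.

6.13850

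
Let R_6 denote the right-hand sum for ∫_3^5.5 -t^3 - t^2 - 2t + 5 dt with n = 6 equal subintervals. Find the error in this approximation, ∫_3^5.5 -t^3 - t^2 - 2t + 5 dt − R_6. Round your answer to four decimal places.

Exact integral: ∫_3^5.5 f(t) dt ≈ -263.723958.
R_6 ≈ -299.223814.
Error ≈ -263.723958 − (-299.223814) ≈ 35.4999.

35.4999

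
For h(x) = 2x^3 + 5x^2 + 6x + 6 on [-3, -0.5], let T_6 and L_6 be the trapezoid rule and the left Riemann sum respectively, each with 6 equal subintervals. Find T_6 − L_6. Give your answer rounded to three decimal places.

5.208

T_6 ≈ -7.32494.
L_6 ≈ -12.53328.
T_6 − L_6 ≈ 5.208.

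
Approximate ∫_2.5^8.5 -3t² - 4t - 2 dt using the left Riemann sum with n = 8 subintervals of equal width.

-660.9375

Δt = (8.5 − 2.5)/8 = 0.75.
Left endpoints: 2.5, 3.25, 4, 4.75, 5.5, 6.25, 7, 7.75.
f(2.5) = -30.75, f(3.25) = -46.6875, f(4) = -66, f(4.75) = -88.6875, f(5.5) = -114.75, f(6.25) = -144.1875, f(7) = -177, f(7.75) = -213.1875.
Sum = Δt · [f(2.5) + f(3.25) + f(4) + ...].
Sum = -660.9375.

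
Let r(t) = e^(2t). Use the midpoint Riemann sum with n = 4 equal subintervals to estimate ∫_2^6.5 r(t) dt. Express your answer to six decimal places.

180599.533954

Δt = (6.5 − 2)/4 = 1.125.
Midpoints: 2.5625, 3.6875, 4.8125, 5.9375.
r(2.5625) ≈ 168.174142, r(3.6875) ≈ 1595.591830, r(4.8125) ≈ 15138.553790, r(5.9375) ≈ 143630.599308.
Sum = Δt · [r(2.5625) + r(3.6875) + r(4.8125) + r(5.9375)].
Sum ≈ 180599.533954.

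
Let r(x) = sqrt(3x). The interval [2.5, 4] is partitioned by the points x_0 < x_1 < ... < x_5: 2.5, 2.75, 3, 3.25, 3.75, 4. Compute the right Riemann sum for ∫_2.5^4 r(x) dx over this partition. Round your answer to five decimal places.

4.79177

Subinterval widths: 0.25, 0.25, 0.25, 0.5, 0.25.
Right endpoints: 2.75, 3, 3.25, 3.75, 4.
r(2.75) ≈ 2.87228, r(3) ≈ 3.00000, r(3.25) ≈ 3.12250, r(3.75) ≈ 3.35410, r(4) ≈ 3.46410.
Sum = Σ Δx_i · r(x_i).
Sum ≈ 4.79177.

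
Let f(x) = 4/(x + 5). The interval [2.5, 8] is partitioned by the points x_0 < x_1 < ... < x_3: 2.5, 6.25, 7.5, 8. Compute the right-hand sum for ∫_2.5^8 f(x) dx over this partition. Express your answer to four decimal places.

1.8872

Subinterval widths: 3.75, 1.25, 0.5.
Right endpoints: 6.25, 7.5, 8.
f(6.25) = 16/45, f(7.5) = 0.32, f(8) = 4/13.
Sum = Σ Δx_i · f(x_i).
Sum ≈ 1.8872.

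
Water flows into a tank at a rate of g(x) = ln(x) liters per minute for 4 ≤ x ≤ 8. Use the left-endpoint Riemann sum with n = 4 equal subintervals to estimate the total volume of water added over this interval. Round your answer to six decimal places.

6.733402

Δx = (8 − 4)/4 = 1.
Left endpoints: 4, 5, 6, 7.
g(4) ≈ 1.386294, g(5) ≈ 1.609438, g(6) ≈ 1.791759, g(7) ≈ 1.945910.
Sum = Δx · [g(4) + g(5) + g(6) + g(7)].
Sum ≈ 6.733402.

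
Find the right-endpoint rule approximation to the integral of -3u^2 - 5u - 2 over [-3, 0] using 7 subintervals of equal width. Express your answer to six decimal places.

Δu = (0 − (-3))/7 = 3/7.
Right endpoints: -18/7, -15/7, -12/7, -9/7, -6/7, -3/7, 0.
f(-18/7) = -440/49, f(-15/7) = -248/49, f(-12/7) = -110/49, f(-9/7) = -26/49, f(-6/7) = 4/49, f(-3/7) = -20/49, f(0) = -2.
Sum = Δu · [f(-18/7) + f(-15/7) + f(-12/7) + ...].
Sum ≈ -8.204082.

-8.204082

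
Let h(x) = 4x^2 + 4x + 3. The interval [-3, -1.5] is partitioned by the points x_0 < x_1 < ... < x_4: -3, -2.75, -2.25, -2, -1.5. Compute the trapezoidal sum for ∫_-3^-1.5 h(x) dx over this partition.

Subinterval widths: 0.25, 0.5, 0.25, 0.5.
h(-3) = 27, h(-2.75) = 22.25, h(-2.25) = 14.25, h(-2) = 11, h(-1.5) = 6.
On each subinterval the trapezoid contributes (Δx_i/2)·[h(x_{i-1}) + h(x_i)].
Sum = 22.6875.

22.6875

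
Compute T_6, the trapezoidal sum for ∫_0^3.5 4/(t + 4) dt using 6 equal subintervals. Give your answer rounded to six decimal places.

Δt = (3.5 − 0)/6 = 7/12.
f(0) = 1, f(7/12) = 48/55, f(7/6) = 24/31, f(1.75) = 16/23, f(7/3) = 12/19, f(35/12) = 48/83, f(3.5) = 8/15.
T_6 = (Δt/2)·[f(t_0) + 2f(t_1) + ... + 2f(t_{5}) + f(t_6)].
Sum ≈ 2.519494.

2.519494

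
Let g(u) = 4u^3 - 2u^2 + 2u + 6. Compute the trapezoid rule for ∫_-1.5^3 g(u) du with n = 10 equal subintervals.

Δu = (3 − (-1.5))/10 = 0.45.
g(-1.5) = -15, g(-1.05) = -2.9355, g(-0.6) = 3.216, g(-0.15) = 5.6415, g(0.3) = 6.528, g(0.75) = 8.0625, g(1.2) = 12.432, g(1.65) = 21.8235, g(2.1) = 38.424, g(2.55) = 64.4205, g(3) = 102.
T_10 = (Δu/2)·[g(u_0) + 2g(u_1) + ... + 2g(u_{9}) + g(u_10)].
Sum = 90.500625.

90.500625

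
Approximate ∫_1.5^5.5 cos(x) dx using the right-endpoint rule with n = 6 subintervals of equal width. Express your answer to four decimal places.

-1.4268

Δx = (5.5 − 1.5)/6 = 2/3.
Right endpoints: 13/6, 17/6, 3.5, 25/6, 29/6, 5.5.
f(13/6) ≈ -0.5612, f(17/6) ≈ -0.9529, f(3.5) ≈ -0.9365, f(25/6) ≈ -0.5190, f(29/6) ≈ 0.1206, f(5.5) ≈ 0.7087.
Sum = Δx · [f(13/6) + f(17/6) + f(3.5) + ...].
Sum ≈ -1.4268.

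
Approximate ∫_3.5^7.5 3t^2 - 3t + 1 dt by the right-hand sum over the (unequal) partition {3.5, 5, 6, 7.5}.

Subinterval widths: 1.5, 1, 1.5.
Right endpoints: 5, 6, 7.5.
f(5) = 61, f(6) = 91, f(7.5) = 147.25.
Sum = Σ Δt_i · f(t_i).
Sum = 403.375.

403.375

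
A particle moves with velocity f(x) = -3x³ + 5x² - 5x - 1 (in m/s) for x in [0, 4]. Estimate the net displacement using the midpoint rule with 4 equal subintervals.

-125

Δx = (4 − 0)/4 = 1.
Midpoints: 0.5, 1.5, 2.5, 3.5.
f(0.5) = -2.625, f(1.5) = -7.375, f(2.5) = -29.125, f(3.5) = -85.875.
Sum = Δx · [f(0.5) + f(1.5) + f(2.5) + f(3.5)].
Sum = -125.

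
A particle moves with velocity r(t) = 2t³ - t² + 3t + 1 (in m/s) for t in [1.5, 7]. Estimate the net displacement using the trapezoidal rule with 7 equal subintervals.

1174.25

Δt = (7 − 1.5)/7 = 11/14.
r(1.5) = 10, r(16/7) = 9095/343, r(43/14) = 40289/686, r(27/7) = 38575/343, r(65/14) = 66383/343, r(38/7) = 105565/343, r(87/14) = 316235/686, r(7) = 659.
T_7 = (Δt/2)·[r(t_0) + 2r(t_1) + ... + 2r(t_{6}) + r(t_7)].
Sum = 1174.25.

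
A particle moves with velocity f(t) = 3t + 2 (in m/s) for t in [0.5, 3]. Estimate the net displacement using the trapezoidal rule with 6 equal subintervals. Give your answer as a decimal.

18.125

Δt = (3 − 0.5)/6 = 5/12.
f(0.5) = 3.5, f(11/12) = 4.75, f(4/3) = 6, f(1.75) = 7.25, f(13/6) = 8.5, f(31/12) = 9.75, f(3) = 11.
T_6 = (Δt/2)·[f(t_0) + 2f(t_1) + ... + 2f(t_{5}) + f(t_6)].
Sum = 18.125.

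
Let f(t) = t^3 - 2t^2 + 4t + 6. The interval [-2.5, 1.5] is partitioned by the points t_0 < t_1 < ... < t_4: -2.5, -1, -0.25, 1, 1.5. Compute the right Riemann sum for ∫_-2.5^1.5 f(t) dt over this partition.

18.83203125

Subinterval widths: 1.5, 0.75, 1.25, 0.5.
Right endpoints: -1, -0.25, 1, 1.5.
f(-1) = -1, f(-0.25) = 4.859375, f(1) = 9, f(1.5) = 10.875.
Sum = Σ Δt_i · f(t_i).
Sum = 18.83203125.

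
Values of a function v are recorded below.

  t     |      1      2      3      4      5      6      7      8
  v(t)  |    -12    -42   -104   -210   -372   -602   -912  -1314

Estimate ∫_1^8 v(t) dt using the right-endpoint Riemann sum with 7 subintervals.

-3556

Δt = 1.
Sum = 1·[(-42) + (-104) + (-210) + (-372) + (-602) + (-912) + (-1314)] = -3556.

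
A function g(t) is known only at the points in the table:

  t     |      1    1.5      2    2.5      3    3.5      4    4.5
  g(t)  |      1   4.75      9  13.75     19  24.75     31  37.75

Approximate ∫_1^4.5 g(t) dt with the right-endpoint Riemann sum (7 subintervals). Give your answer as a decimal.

70

Δt = 0.5.
Sum = 0.5·[4.75 + 9 + 13.75 + 19 + 24.75 + 31 + 37.75] = 70.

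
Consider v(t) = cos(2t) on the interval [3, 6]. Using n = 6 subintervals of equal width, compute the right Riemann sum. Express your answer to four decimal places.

Δt = (6 − 3)/6 = 0.5.
Right endpoints: 3.5, 4, 4.5, 5, 5.5, 6.
v(3.5) ≈ 0.7539, v(4) ≈ -0.1455, v(4.5) ≈ -0.9111, v(5) ≈ -0.8391, v(5.5) ≈ 0.0044, v(6) ≈ 0.8439.
Sum = Δt · [v(3.5) + v(4) + v(4.5) + ...].
Sum ≈ -0.1468.

-0.1468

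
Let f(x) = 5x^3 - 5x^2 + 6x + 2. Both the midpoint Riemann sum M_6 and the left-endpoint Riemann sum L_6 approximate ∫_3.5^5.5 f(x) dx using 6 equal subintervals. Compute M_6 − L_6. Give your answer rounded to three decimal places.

M_6 ≈ 807.25926.
L_6 ≈ 720.81481.
M_6 − L_6 ≈ 86.444.

86.444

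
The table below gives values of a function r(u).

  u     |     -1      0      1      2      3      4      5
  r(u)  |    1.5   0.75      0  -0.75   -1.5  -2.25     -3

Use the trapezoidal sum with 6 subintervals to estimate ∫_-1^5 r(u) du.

Δu = 1.
T_6 = (1/2)·[1.5 + 2·0.75 + 2·0 + 2·(-0.75) + 2·(-1.5) + 2·(-2.25) + (-3)] = -4.5.

-4.5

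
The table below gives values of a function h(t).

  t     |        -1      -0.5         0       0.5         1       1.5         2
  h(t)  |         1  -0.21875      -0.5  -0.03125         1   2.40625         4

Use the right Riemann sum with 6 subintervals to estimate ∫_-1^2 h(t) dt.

3.328125

Δt = 0.5.
Sum = 0.5·[(-0.21875) + (-0.5) + (-0.03125) + 1 + 2.40625 + 4] = 3.328125.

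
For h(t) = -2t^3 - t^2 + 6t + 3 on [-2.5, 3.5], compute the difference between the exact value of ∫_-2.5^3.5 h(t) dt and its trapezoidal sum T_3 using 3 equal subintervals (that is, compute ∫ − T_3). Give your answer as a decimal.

Exact integral: ∫_-2.5^3.5 h(t) dt = -39.
T_3 = -55.
Error = -39 − (-55) = 16.

16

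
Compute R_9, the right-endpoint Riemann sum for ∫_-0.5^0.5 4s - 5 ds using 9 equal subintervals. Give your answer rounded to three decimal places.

-4.778

Δs = (0.5 − (-0.5))/9 = 1/9.
Right endpoints: -7/18, -5/18, -1/6, -1/18, 1/18, 1/6, 5/18, 7/18, 0.5.
f(-7/18) = -59/9, f(-5/18) = -55/9, f(-1/6) = -17/3, f(-1/18) = -47/9, f(1/18) = -43/9, f(1/6) = -13/3, f(5/18) = -35/9, f(7/18) = -31/9, f(0.5) = -3.
Sum = Δs · [f(-7/18) + f(-5/18) + f(-1/6) + ...].
Sum ≈ -4.778.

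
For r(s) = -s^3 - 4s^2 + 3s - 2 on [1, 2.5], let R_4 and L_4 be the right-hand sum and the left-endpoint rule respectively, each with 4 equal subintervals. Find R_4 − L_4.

R_4 ≈ -30.3017578.
L_4 ≈ -18.6298828.
R_4 − L_4 = -11.671875.

-11.671875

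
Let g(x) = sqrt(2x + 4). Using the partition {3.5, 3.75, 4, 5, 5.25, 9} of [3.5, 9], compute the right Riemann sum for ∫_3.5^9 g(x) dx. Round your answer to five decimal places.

23.99650

Subinterval widths: 0.25, 0.25, 1, 0.25, 3.75.
Right endpoints: 3.75, 4, 5, 5.25, 9.
g(3.75) ≈ 3.39116, g(4) ≈ 3.46410, g(5) ≈ 3.74166, g(5.25) ≈ 3.80789, g(9) ≈ 4.69042.
Sum = Σ Δx_i · g(x_i).
Sum ≈ 23.99650.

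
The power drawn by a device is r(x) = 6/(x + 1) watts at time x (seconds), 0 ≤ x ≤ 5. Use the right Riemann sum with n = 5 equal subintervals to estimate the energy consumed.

8.7

Δx = (5 − 0)/5 = 1.
Right endpoints: 1, 2, 3, 4, 5.
r(1) = 3, r(2) = 2, r(3) = 1.5, r(4) = 1.2, r(5) = 1.
Sum = Δx · [r(1) + r(2) + r(3) + r(4) + r(5)].
Sum = 8.7.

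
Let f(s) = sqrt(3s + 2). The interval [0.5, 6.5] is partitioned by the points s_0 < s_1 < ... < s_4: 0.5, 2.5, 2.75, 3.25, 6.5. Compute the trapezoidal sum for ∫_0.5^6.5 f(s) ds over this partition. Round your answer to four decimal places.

Subinterval widths: 2, 0.25, 0.5, 3.25.
f(0.5) ≈ 1.8708, f(2.5) ≈ 3.0822, f(2.75) ≈ 3.2016, f(3.25) ≈ 3.4278, f(6.5) ≈ 4.6368.
On each subinterval the trapezoid contributes (Δs_i/2)·[f(s_{i-1}) + f(s_i)].
Sum ≈ 20.5009.

20.5009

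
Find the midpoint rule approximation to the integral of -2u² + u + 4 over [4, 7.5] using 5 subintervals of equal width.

Δu = (7.5 − 4)/5 = 0.7.
Midpoints: 4.35, 5.05, 5.75, 6.45, 7.15.
f(4.35) = -29.495, f(5.05) = -41.955, f(5.75) = -56.375, f(6.45) = -72.755, f(7.15) = -91.095.
Sum = Δu · [f(4.35) + f(5.05) + f(5.75) + f(6.45) + f(7.15)].
Sum = -204.1725.

-204.1725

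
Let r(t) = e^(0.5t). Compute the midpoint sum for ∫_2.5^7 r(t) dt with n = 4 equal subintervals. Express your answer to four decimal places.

Δt = (7 − 2.5)/4 = 1.125.
Midpoints: 3.0625, 4.1875, 5.3125, 6.4375.
r(3.0625) ≈ 4.6240, r(4.1875) ≈ 8.1153, r(5.3125) ≈ 14.2428, r(6.4375) ≈ 24.9969.
Sum = Δt · [r(3.0625) + r(4.1875) + r(5.3125) + r(6.4375)].
Sum ≈ 58.4762.

58.4762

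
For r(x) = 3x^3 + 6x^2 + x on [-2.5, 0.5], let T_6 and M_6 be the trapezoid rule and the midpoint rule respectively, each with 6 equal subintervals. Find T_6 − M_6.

T_6 = -1.125.
M_6 = -0.5625.
T_6 − M_6 = -0.5625.

-0.5625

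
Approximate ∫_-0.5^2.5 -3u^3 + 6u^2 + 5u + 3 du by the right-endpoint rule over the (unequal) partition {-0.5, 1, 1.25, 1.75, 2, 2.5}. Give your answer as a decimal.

33.02734375

Subinterval widths: 1.5, 0.25, 0.5, 0.25, 0.5.
Right endpoints: 1, 1.25, 1.75, 2, 2.5.
f(1) = 11, f(1.25) = 12.765625, f(1.75) = 14.046875, f(2) = 13, f(2.5) = 6.125.
Sum = Σ Δu_i · f(u_i).
Sum = 33.02734375.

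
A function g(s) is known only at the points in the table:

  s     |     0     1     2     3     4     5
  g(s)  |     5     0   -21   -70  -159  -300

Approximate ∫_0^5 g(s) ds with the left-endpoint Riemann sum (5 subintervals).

Δs = 1.
Sum = 1·[5 + 0 + (-21) + (-70) + (-159)] = -245.

-245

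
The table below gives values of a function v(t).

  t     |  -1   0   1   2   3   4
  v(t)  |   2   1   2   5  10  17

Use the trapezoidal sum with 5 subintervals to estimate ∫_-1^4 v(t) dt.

Δt = 1.
T_5 = (1/2)·[2 + 2·1 + 2·2 + 2·5 + 2·10 + 17] = 27.5.

27.5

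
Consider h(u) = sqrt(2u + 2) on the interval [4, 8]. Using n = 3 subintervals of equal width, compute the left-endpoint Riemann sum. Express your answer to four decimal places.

14.1828

Δu = (8 − 4)/3 = 4/3.
Left endpoints: 4, 16/3, 20/3.
h(4) ≈ 3.1623, h(16/3) ≈ 3.5590, h(20/3) ≈ 3.9158.
Sum = Δu · [h(4) + h(16/3) + h(20/3)].
Sum ≈ 14.1828.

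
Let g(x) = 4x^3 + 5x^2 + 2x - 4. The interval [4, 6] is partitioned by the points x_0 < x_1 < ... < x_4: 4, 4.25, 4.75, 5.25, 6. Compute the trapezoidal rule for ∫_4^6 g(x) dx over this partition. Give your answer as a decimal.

Subinterval widths: 0.25, 0.5, 0.5, 0.75.
g(4) = 340, g(4.25) = 401.875, g(4.75) = 547, g(5.25) = 723.125, g(6) = 1052.
On each subinterval the trapezoid contributes (Δx_i/2)·[g(x_{i-1}) + g(x_i)].
Sum = 1313.15625.

1313.15625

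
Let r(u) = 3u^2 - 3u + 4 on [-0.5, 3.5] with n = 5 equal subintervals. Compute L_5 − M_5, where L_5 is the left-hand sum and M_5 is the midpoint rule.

-7.68

L_5 = 32.68.
M_5 = 40.36.
L_5 − M_5 = -7.68.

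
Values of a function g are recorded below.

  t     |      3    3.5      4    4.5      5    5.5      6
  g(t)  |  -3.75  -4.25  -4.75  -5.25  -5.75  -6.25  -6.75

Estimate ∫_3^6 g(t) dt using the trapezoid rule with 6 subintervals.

Δt = 0.5.
T_6 = (0.5/2)·[(-3.75) + 2·(-4.25) + 2·(-4.75) + 2·(-5.25) + 2·(-5.75) + 2·(-6.25) + (-6.75)] = -15.75.

-15.75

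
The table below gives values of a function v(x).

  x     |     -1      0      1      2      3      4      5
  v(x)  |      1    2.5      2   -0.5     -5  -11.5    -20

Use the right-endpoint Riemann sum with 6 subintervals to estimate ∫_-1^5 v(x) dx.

Δx = 1.
Sum = 1·[2.5 + 2 + (-0.5) + (-5) + (-11.5) + (-20)] = -32.5.

-32.5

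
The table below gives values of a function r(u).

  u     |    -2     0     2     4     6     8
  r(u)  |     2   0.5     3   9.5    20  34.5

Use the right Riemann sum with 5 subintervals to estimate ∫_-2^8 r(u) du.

135

Δu = 2.
Sum = 2·[0.5 + 3 + 9.5 + 20 + 34.5] = 135.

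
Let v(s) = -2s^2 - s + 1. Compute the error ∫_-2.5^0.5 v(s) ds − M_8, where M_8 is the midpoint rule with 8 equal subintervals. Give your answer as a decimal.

Exact integral: ∫_-2.5^0.5 v(s) ds = -4.5.
M_8 = -4.4296875.
Error = -4.5 − (-4.4296875) = -0.0703125.

-0.0703125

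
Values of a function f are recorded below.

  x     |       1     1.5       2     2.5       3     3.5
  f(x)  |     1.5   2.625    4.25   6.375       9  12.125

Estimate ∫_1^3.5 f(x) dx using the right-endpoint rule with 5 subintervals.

Δx = 0.5.
Sum = 0.5·[2.625 + 4.25 + 6.375 + 9 + 12.125] = 17.1875.

17.1875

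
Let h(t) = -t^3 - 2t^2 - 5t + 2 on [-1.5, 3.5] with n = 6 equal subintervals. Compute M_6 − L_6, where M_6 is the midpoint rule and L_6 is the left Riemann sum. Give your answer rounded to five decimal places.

-33.68056

M_6 ≈ -80.6365741.
L_6 ≈ -46.9560185.
M_6 − L_6 ≈ -33.68056.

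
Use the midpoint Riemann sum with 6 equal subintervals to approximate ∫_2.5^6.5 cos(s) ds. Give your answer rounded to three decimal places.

-0.391

Δs = (6.5 − 2.5)/6 = 2/3.
Midpoints: 17/6, 3.5, 25/6, 29/6, 5.5, 37/6.
f(17/6) ≈ -0.953, f(3.5) ≈ -0.936, f(25/6) ≈ -0.519, f(29/6) ≈ 0.121, f(5.5) ≈ 0.709, f(37/6) ≈ 0.993.
Sum = Δs · [f(17/6) + f(3.5) + f(25/6) + ...].
Sum ≈ -0.391.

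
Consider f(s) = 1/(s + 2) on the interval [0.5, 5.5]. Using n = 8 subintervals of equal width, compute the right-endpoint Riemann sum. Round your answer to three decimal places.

1.020

Δs = (5.5 − 0.5)/8 = 0.625.
Right endpoints: 1.125, 1.75, 2.375, 3, 3.625, 4.25, 4.875, 5.5.
f(1.125) = 0.32, f(1.75) = 4/15, f(2.375) = 8/35, f(3) = 0.2, f(3.625) = 8/45, f(4.25) = 0.16, f(4.875) = 8/55, f(5.5) = 2/15.
Sum = Δs · [f(1.125) + f(1.75) + f(2.375) + ...].
Sum ≈ 1.020.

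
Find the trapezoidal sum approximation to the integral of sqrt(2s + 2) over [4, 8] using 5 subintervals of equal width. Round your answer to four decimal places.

14.9106

Δs = (8 − 4)/5 = 0.8.
f(4) ≈ 3.1623, f(4.8) ≈ 3.4059, f(5.6) ≈ 3.6332, f(6.4) ≈ 3.8471, f(7.2) ≈ 4.0497, f(8) ≈ 4.2426.
T_5 = (Δs/2)·[f(s_0) + 2f(s_1) + ... + 2f(s_{4}) + f(s_5)].
Sum ≈ 14.9106.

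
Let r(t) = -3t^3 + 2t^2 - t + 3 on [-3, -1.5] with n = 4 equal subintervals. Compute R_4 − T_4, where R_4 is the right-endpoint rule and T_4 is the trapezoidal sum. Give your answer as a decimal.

-16.1015625

R_4 ≈ 65.258789.
T_4 ≈ 81.360352.
R_4 − T_4 = -16.1015625.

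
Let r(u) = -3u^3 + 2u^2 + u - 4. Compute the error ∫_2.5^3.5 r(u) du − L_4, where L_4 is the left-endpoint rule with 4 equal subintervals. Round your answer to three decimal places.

Exact integral: ∫_2.5^3.5 r(u) du ≈ -66.08333.
L_4 = -57.75.
Error ≈ -66.08333 − (-57.75) ≈ -8.333.

-8.333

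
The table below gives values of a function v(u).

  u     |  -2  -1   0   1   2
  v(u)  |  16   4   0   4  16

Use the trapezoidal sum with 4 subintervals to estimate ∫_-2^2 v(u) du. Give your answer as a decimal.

24

Δu = 1.
T_4 = (1/2)·[16 + 2·4 + 2·0 + 2·4 + 16] = 24.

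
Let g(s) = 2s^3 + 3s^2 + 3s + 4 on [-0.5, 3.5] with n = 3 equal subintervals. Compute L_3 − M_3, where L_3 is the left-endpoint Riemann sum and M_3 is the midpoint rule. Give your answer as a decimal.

-68

L_3 ≈ 76.8888889.
M_3 ≈ 144.8888889.
L_3 − M_3 = -68.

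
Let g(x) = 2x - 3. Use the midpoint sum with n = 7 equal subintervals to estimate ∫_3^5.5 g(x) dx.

13.75

Δx = (5.5 − 3)/7 = 5/14.
Midpoints: 89/28, 99/28, 109/28, 4.25, 129/28, 139/28, 149/28.
g(89/28) = 47/14, g(99/28) = 57/14, g(109/28) = 67/14, g(4.25) = 5.5, g(129/28) = 87/14, g(139/28) = 97/14, g(149/28) = 107/14.
Sum = Δx · [g(89/28) + g(99/28) + g(109/28) + ...].
Sum = 13.75.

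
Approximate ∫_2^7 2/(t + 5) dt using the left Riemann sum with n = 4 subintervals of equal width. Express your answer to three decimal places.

1.156

Δt = (7 − 2)/4 = 1.25.
Left endpoints: 2, 3.25, 4.5, 5.75.
f(2) = 2/7, f(3.25) = 8/33, f(4.5) = 4/19, f(5.75) = 8/43.
Sum = Δt · [f(2) + f(3.25) + f(4.5) + f(5.75)].
Sum ≈ 1.156.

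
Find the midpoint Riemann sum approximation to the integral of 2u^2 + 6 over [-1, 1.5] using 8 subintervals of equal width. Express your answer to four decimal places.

17.8760

Δu = (1.5 − (-1))/8 = 0.3125.
Midpoints: -0.84375, -0.53125, -0.21875, 0.09375, 0.40625, 0.71875, 1.03125, 1.34375.
f(-0.84375) = 3801/512, f(-0.53125) = 3361/512, f(-0.21875) = 3121/512, f(0.09375) = 3081/512, f(0.40625) = 3241/512, f(0.71875) = 3601/512, f(1.03125) = 4161/512, f(1.34375) = 4921/512.
Sum = Δu · [f(-0.84375) + f(-0.53125) + f(-0.21875) + ...].
Sum ≈ 17.8760.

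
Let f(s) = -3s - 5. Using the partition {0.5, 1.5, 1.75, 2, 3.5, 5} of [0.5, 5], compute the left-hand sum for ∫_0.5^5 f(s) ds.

Subinterval widths: 1, 0.25, 0.25, 1.5, 1.5.
Left endpoints: 0.5, 1.5, 1.75, 2, 3.5.
f(0.5) = -6.5, f(1.5) = -9.5, f(1.75) = -10.25, f(2) = -11, f(3.5) = -15.5.
Sum = Σ Δs_i · f(s_i).
Sum = -51.1875.

-51.1875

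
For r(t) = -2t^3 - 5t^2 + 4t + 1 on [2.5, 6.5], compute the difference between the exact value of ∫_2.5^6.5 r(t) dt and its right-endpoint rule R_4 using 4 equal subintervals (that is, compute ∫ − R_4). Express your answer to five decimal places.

362.33333

Exact integral: ∫_2.5^6.5 r(t) dt ≈ -1228.6666667.
R_4 = -1591.
Error ≈ -1228.6666667 − (-1591) ≈ 362.33333.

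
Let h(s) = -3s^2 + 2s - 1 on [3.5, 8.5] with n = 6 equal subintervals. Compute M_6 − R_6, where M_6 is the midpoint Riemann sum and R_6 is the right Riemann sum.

73.4375

M_6 ≈ -515.381944.
R_6 ≈ -588.819444.
M_6 − R_6 = 73.4375.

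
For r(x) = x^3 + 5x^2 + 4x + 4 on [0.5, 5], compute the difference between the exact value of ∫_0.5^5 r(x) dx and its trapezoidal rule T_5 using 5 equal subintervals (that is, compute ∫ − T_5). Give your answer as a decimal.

Exact integral: ∫_0.5^5 r(x) dx = 431.859375.
T_5 = 439.90875.
Error = 431.859375 − 439.90875 = -8.049375.

-8.049375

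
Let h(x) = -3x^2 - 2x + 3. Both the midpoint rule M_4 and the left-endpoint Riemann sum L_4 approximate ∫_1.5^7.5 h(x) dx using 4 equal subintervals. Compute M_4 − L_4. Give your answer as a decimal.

M_4 = -451.125.
L_4 = -330.75.
M_4 − L_4 = -120.375.

-120.375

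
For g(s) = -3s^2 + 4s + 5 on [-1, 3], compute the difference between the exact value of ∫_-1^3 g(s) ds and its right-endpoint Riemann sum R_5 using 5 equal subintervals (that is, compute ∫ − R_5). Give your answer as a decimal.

4.48

Exact integral: ∫_-1^3 g(s) ds = 8.
R_5 = 3.52.
Error = 8 − 3.52 = 4.48.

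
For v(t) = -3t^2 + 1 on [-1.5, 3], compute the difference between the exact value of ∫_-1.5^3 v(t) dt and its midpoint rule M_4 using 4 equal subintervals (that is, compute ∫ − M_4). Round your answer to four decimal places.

-1.4238

Exact integral: ∫_-1.5^3 v(t) dt = -25.875.
M_4 ≈ -24.451172.
Error ≈ -25.875 − (-24.451172) ≈ -1.4238.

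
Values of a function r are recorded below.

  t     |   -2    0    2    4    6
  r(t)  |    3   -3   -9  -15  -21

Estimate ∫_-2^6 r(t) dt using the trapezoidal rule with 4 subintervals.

Δt = 2.
T_4 = (2/2)·[3 + 2·(-3) + 2·(-9) + 2·(-15) + (-21)] = -72.

-72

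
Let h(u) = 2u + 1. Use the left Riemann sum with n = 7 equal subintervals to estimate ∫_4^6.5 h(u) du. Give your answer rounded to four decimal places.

27.8571

Δu = (6.5 − 4)/7 = 5/14.
Left endpoints: 4, 61/14, 33/7, 71/14, 38/7, 81/14, 43/7.
h(4) = 9, h(61/14) = 68/7, h(33/7) = 73/7, h(71/14) = 78/7, h(38/7) = 83/7, h(81/14) = 88/7, h(43/7) = 93/7.
Sum = Δu · [h(4) + h(61/14) + h(33/7) + ...].
Sum ≈ 27.8571.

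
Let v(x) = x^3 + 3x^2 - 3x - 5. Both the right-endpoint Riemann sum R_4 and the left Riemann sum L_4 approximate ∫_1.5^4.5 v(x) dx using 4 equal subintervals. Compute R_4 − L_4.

99.5625

R_4 = 200.15625.
L_4 = 100.59375.
R_4 − L_4 = 99.5625.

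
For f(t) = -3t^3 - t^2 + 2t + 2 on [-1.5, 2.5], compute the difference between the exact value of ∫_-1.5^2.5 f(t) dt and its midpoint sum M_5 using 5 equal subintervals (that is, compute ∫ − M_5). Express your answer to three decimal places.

-1.173

Exact integral: ∫_-1.5^2.5 f(t) dt ≈ -19.83333.
M_5 = -18.66.
Error ≈ -19.83333 − (-18.66) ≈ -1.173.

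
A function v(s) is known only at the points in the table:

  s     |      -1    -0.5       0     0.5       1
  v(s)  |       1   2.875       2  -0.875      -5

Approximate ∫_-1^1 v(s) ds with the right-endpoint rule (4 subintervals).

-0.5

Δs = 0.5.
Sum = 0.5·[2.875 + 2 + (-0.875) + (-5)] = -0.5.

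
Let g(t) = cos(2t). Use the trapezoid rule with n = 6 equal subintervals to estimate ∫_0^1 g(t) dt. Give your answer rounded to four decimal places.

Δt = (1 − 0)/6 = 1/6.
g(0) ≈ 1.0000, g(1/6) ≈ 0.9450, g(1/3) ≈ 0.7859, g(0.5) ≈ 0.5403, g(2/3) ≈ 0.2352, g(5/6) ≈ -0.0957, g(1) ≈ -0.4161.
T_6 = (Δt/2)·[g(t_0) + 2g(t_1) + ... + 2g(t_{5}) + g(t_6)].
Sum ≈ 0.4504.

0.4504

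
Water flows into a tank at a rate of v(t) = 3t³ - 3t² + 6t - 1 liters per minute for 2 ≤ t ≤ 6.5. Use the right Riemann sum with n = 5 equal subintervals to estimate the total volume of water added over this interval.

Δt = (6.5 − 2)/5 = 0.9.
Right endpoints: 2.9, 3.8, 4.7, 5.6, 6.5.
v(2.9) = 64.337, v(3.8) = 143.096, v(4.7) = 272.399, v(5.6) = 465.368, v(6.5) = 735.125.
Sum = Δt · [v(2.9) + v(3.8) + v(4.7) + v(5.6) + v(6.5)].
Sum = 1512.2925.

1512.2925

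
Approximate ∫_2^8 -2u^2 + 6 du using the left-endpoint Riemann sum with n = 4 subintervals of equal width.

-214.5

Δu = (8 − 2)/4 = 1.5.
Left endpoints: 2, 3.5, 5, 6.5.
f(2) = -2, f(3.5) = -18.5, f(5) = -44, f(6.5) = -78.5.
Sum = Δu · [f(2) + f(3.5) + f(5) + f(6.5)].
Sum = -214.5.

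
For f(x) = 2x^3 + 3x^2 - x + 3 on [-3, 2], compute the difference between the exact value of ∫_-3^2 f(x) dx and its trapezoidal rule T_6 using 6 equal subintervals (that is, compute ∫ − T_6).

Exact integral: ∫_-3^2 f(x) dx = 20.
T_6 = 20.
Error = 20 − 20 = 0.

0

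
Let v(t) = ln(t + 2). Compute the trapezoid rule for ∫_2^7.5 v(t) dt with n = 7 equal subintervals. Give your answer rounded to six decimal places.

Δt = (7.5 − 2)/7 = 11/14.
v(2) ≈ 1.386294, v(39/14) ≈ 1.565635, v(25/7) ≈ 1.717651, v(61/14) ≈ 1.849579, v(36/7) ≈ 1.966113, v(83/14) ≈ 2.070473, v(47/7) ≈ 2.164964, v(7.5) ≈ 2.251292.
T_7 = (Δt/2)·[v(t_0) + 2v(t_1) + ... + 2v(t_{6}) + v(t_7)].
Sum ≈ 10.334664.

10.334664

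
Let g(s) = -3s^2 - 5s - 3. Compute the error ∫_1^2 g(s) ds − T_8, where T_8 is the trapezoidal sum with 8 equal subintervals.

0.0078125

Exact integral: ∫_1^2 g(s) ds = -17.5.
T_8 = -17.5078125.
Error = -17.5 − (-17.5078125) = 0.0078125.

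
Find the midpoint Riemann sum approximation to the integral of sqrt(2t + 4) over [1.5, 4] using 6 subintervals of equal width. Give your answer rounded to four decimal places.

Δt = (4 − 1.5)/6 = 5/12.
Midpoints: 41/24, 2.125, 61/24, 71/24, 3.375, 91/24.
f(41/24) ≈ 2.7234, f(2.125) ≈ 2.8723, f(61/24) ≈ 3.0139, f(71/24) ≈ 3.1491, f(3.375) ≈ 3.2787, f(91/24) ≈ 3.4034.
Sum = Δt · [f(41/24) + f(2.125) + f(61/24) + ...].
Sum ≈ 7.6836.

7.6836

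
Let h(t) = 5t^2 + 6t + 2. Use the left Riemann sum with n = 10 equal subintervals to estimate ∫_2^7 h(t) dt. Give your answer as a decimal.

Δt = (7 − 2)/10 = 0.5.
Left endpoints: 2, 2.5, 3, 3.5, 4, 4.5, 5, 5.5, 6, 6.5.
h(2) = 34, h(2.5) = 48.25, h(3) = 65, h(3.5) = 84.25, h(4) = 106, h(4.5) = 130.25, h(5) = 157, h(5.5) = 186.25, h(6) = 218, h(6.5) = 252.25.
Sum = Δt · [h(2) + h(2.5) + h(3) + ...].
Sum = 640.625.

640.625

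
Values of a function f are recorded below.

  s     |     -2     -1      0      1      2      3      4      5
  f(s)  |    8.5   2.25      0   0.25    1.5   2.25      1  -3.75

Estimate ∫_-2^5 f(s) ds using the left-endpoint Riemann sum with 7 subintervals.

Δs = 1.
Sum = 1·[8.5 + 2.25 + 0 + 0.25 + 1.5 + 2.25 + 1] = 15.75.

15.75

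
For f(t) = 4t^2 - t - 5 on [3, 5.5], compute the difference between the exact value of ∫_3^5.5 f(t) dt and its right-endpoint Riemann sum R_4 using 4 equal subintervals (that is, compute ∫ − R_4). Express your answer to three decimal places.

-26.432

Exact integral: ∫_3^5.5 f(t) dt ≈ 162.70833.
R_4 = 189.140625.
Error ≈ 162.70833 − 189.140625 ≈ -26.432.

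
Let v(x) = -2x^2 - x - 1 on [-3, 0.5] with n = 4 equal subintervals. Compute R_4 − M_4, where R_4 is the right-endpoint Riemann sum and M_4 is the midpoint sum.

R_4 = -11.9765625.
M_4 = -16.76171875.
R_4 − M_4 = 4.78515625.

4.78515625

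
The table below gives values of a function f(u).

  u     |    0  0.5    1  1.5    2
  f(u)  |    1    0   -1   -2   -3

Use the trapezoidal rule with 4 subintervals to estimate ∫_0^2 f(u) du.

Δu = 0.5.
T_4 = (0.5/2)·[1 + 2·0 + 2·(-1) + 2·(-2) + (-3)] = -2.

-2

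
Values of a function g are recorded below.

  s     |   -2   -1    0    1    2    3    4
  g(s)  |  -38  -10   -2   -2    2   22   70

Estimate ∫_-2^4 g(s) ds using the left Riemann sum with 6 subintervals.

-28

Δs = 1.
Sum = 1·[(-38) + (-10) + (-2) + (-2) + 2 + 22] = -28.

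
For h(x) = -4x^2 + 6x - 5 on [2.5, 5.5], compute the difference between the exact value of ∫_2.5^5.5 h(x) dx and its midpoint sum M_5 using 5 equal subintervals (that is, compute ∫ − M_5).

Exact integral: ∫_2.5^5.5 h(x) dx = -144.
M_5 = -143.64.
Error = -144 − (-143.64) = -0.36.

-0.36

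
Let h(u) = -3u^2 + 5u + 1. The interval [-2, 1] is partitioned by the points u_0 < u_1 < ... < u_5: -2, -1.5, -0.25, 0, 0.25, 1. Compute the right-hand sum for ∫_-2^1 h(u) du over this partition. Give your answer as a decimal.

Subinterval widths: 0.5, 1.25, 0.25, 0.25, 0.75.
Right endpoints: -1.5, -0.25, 0, 0.25, 1.
h(-1.5) = -13.25, h(-0.25) = -0.4375, h(0) = 1, h(0.25) = 2.0625, h(1) = 3.
Sum = Σ Δu_i · h(u_i).
Sum = -4.15625.

-4.15625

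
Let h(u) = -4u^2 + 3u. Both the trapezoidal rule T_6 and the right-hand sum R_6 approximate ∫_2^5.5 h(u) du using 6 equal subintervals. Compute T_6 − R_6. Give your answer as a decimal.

T_6 ≈ -172.585648.
R_6 ≈ -200.148148.
T_6 − R_6 = 27.5625.

27.5625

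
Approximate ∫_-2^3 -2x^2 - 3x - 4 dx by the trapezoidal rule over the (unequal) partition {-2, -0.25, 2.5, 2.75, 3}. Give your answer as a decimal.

Subinterval widths: 1.75, 2.75, 0.25, 0.25.
f(-2) = -6, f(-0.25) = -3.375, f(2.5) = -24, f(2.75) = -27.375, f(3) = -31.
On each subinterval the trapezoid contributes (Δx_i/2)·[f(x_{i-1}) + f(x_i)].
Sum = -59.5625.

-59.5625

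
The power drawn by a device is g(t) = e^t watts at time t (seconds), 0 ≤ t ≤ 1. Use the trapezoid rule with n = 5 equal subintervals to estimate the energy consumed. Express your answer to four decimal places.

1.7240

Δt = (1 − 0)/5 = 0.2.
g(0) ≈ 1.0000, g(0.2) ≈ 1.2214, g(0.4) ≈ 1.4918, g(0.6) ≈ 1.8221, g(0.8) ≈ 2.2255, g(1) ≈ 2.7183.
T_5 = (Δt/2)·[g(t_0) + 2g(t_1) + ... + 2g(t_{4}) + g(t_5)].
Sum ≈ 1.7240.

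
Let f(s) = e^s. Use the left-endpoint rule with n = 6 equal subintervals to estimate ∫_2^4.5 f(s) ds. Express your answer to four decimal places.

Δs = (4.5 − 2)/6 = 5/12.
Left endpoints: 2, 29/12, 17/6, 3.25, 11/3, 49/12.
f(2) ≈ 7.3891, f(29/12) ≈ 11.2084, f(17/6) ≈ 17.0020, f(3.25) ≈ 25.7903, f(11/3) ≈ 39.1213, f(49/12) ≈ 59.3430.
Sum = Δs · [f(2) + f(29/12) + f(17/6) + ...].
Sum ≈ 66.6059.

66.6059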